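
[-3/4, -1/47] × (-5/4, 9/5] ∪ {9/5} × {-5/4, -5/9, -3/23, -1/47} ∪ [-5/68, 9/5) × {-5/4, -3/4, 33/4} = ({9/5} × {-5/4, -5/9, -3/23, -1/47}) ∪ ([-5/68, 9/5) × {-5/4, -3/4, 33/4}) ∪ ([-3/4, -1/47] × (-5/4, 9/5])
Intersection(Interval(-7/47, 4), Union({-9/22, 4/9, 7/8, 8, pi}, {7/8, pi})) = {4/9, 7/8, pi}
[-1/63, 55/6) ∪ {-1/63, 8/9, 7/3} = [-1/63, 55/6)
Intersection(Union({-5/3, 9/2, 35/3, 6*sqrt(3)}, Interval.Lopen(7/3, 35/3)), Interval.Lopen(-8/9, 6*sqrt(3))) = Interval.Lopen(7/3, 6*sqrt(3))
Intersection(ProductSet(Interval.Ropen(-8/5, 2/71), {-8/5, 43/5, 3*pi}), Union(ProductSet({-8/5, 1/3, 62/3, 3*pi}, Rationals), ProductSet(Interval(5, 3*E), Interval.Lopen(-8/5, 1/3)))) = ProductSet({-8/5}, {-8/5, 43/5})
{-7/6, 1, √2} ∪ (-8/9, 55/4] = {-7/6} ∪ (-8/9, 55/4]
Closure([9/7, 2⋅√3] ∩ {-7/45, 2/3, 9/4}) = {9/4}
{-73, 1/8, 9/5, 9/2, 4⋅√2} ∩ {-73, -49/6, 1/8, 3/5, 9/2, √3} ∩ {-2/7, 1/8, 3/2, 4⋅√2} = {1/8}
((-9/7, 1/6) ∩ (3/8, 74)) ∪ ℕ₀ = ℕ₀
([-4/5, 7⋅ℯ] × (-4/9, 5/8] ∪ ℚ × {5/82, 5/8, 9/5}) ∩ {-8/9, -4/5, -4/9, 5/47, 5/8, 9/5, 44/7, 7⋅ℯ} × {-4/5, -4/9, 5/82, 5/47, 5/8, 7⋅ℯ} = ({-8/9, -4/5, -4/9, 5/47, 5/8, 9/5, 44/7} × {5/82, 5/8}) ∪ ({-4/5, -4/9, 5/47, 5/8, 9/5, 44/7, 7⋅ℯ} × {5/82, 5/47, 5/8})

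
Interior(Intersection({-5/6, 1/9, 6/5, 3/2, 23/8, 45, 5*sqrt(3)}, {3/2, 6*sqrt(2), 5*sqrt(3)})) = EmptySet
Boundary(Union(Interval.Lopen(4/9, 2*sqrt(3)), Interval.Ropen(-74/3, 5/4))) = {-74/3, 2*sqrt(3)}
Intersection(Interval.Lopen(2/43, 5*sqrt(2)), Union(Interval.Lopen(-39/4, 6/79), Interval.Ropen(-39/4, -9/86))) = Interval.Lopen(2/43, 6/79)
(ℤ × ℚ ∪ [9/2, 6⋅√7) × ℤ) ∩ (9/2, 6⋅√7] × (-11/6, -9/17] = ({5, 6, …, 15} × (ℚ ∩ (-11/6, -9/17])) ∪ ((9/2, 6⋅√7) × {-1})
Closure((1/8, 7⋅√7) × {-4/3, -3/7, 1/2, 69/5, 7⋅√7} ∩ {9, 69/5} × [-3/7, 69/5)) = {9, 69/5} × {-3/7, 1/2}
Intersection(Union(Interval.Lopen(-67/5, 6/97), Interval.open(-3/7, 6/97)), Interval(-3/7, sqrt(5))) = Interval(-3/7, 6/97)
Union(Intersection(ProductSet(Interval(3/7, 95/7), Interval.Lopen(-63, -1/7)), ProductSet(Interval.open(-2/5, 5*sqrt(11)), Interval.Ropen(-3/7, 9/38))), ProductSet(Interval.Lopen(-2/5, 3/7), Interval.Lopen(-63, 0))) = Union(ProductSet(Interval.Lopen(-2/5, 3/7), Interval.Lopen(-63, 0)), ProductSet(Interval(3/7, 95/7), Interval(-3/7, -1/7)))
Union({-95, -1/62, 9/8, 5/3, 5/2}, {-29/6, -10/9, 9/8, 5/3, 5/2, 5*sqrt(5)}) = {-95, -29/6, -10/9, -1/62, 9/8, 5/3, 5/2, 5*sqrt(5)}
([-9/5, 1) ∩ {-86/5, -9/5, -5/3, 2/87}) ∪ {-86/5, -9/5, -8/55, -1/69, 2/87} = {-86/5, -9/5, -5/3, -8/55, -1/69, 2/87}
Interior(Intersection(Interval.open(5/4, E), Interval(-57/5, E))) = Interval.open(5/4, E)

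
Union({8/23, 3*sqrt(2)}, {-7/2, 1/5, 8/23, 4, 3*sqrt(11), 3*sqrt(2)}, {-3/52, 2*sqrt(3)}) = {-7/2, -3/52, 1/5, 8/23, 4, 3*sqrt(11), 3*sqrt(2), 2*sqrt(3)}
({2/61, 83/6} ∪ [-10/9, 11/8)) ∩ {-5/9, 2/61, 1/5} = {-5/9, 2/61, 1/5}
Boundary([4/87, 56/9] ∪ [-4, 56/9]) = {-4, 56/9}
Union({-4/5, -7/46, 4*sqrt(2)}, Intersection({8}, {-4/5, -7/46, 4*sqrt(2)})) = {-4/5, -7/46, 4*sqrt(2)}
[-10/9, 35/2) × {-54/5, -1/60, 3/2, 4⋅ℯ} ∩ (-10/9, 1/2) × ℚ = (-10/9, 1/2) × {-54/5, -1/60, 3/2}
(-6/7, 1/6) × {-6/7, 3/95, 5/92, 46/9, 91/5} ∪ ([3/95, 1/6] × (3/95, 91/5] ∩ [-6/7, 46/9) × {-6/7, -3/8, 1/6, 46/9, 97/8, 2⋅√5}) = ((-6/7, 1/6) × {-6/7, 3/95, 5/92, 46/9, 91/5}) ∪ ([3/95, 1/6] × {1/6, 46/9, 97/8, 2⋅√5})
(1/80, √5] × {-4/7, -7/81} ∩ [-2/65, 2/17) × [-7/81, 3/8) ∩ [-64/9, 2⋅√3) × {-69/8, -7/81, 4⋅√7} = (1/80, 2/17) × {-7/81}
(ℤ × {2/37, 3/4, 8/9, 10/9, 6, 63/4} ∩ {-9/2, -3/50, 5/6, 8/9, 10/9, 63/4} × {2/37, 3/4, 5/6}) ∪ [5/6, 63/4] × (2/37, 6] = [5/6, 63/4] × (2/37, 6]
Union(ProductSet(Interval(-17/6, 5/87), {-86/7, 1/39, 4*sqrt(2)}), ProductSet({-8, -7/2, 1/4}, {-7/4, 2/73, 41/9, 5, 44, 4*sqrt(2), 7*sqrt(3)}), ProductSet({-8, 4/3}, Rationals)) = Union(ProductSet({-8, 4/3}, Rationals), ProductSet({-8, -7/2, 1/4}, {-7/4, 2/73, 41/9, 5, 44, 4*sqrt(2), 7*sqrt(3)}), ProductSet(Interval(-17/6, 5/87), {-86/7, 1/39, 4*sqrt(2)}))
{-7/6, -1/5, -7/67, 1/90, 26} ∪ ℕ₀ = {-7/6, -1/5, -7/67, 1/90} ∪ ℕ₀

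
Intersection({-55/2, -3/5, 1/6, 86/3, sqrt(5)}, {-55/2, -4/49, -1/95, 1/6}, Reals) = {-55/2, 1/6}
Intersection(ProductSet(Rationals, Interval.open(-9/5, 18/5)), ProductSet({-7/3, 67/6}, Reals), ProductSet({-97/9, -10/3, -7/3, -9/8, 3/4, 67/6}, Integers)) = ProductSet({-7/3, 67/6}, Range(-1, 4, 1))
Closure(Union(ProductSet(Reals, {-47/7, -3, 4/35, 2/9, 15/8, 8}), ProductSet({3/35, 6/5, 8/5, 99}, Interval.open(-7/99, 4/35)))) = Union(ProductSet({3/35, 6/5, 8/5, 99}, Interval(-7/99, 4/35)), ProductSet(Reals, {-47/7, -3, 4/35, 2/9, 15/8, 8}))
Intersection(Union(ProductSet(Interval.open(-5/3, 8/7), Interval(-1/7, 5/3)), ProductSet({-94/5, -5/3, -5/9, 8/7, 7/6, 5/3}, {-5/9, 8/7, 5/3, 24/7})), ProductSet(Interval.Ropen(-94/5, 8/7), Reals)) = Union(ProductSet({-94/5, -5/3, -5/9}, {-5/9, 8/7, 5/3, 24/7}), ProductSet(Interval.open(-5/3, 8/7), Interval(-1/7, 5/3)))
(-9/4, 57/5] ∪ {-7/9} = (-9/4, 57/5]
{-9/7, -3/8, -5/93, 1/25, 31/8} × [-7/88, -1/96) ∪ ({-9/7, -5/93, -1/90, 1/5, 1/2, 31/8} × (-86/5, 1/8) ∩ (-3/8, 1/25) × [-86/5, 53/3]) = ({-5/93, -1/90} × (-86/5, 1/8)) ∪ ({-9/7, -3/8, -5/93, 1/25, 31/8} × [-7/88, -1/96))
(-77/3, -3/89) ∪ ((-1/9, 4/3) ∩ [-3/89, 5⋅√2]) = (-77/3, 4/3)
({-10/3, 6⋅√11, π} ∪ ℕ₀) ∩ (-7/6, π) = {0, 1, 2, 3}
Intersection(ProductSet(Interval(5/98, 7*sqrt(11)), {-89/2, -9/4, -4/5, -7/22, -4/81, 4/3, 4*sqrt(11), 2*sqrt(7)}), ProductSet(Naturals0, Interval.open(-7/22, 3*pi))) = ProductSet(Range(1, 24, 1), {-4/81, 4/3, 2*sqrt(7)})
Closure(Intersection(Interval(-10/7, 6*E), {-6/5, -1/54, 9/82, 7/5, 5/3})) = {-6/5, -1/54, 9/82, 7/5, 5/3}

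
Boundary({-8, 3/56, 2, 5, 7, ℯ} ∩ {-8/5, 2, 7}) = {2, 7}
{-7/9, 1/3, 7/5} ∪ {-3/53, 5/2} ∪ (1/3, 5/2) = {-7/9, -3/53} ∪ [1/3, 5/2]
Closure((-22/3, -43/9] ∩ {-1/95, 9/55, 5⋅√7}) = ∅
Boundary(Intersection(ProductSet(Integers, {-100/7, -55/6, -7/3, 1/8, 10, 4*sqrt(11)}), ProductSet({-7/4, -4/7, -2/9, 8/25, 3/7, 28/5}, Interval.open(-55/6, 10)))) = EmptySet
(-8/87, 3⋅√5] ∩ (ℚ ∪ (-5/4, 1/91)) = (-8/87, 1/91] ∪ (ℚ ∩ (-8/87, 3⋅√5])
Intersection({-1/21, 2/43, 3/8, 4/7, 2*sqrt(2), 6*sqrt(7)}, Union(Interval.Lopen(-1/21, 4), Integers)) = {2/43, 3/8, 4/7, 2*sqrt(2)}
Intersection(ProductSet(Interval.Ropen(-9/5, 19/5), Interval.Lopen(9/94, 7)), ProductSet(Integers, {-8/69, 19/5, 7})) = ProductSet(Range(-1, 4, 1), {19/5, 7})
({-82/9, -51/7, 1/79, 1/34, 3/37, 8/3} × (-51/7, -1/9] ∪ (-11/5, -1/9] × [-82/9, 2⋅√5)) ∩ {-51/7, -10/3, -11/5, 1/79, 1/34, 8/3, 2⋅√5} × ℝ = {-51/7, 1/79, 1/34, 8/3} × (-51/7, -1/9]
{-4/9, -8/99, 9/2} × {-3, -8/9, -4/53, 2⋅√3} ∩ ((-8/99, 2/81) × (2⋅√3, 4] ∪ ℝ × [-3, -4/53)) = {-4/9, -8/99, 9/2} × {-3, -8/9}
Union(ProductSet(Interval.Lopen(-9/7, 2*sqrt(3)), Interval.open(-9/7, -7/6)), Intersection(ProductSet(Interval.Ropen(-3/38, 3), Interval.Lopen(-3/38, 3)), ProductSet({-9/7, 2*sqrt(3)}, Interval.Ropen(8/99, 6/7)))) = ProductSet(Interval.Lopen(-9/7, 2*sqrt(3)), Interval.open(-9/7, -7/6))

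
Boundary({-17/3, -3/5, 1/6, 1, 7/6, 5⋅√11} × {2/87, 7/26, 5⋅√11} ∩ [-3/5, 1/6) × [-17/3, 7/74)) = {-3/5} × {2/87}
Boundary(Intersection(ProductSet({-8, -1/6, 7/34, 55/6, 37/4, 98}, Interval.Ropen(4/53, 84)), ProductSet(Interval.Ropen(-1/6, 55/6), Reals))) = ProductSet({-1/6, 7/34}, Interval(4/53, 84))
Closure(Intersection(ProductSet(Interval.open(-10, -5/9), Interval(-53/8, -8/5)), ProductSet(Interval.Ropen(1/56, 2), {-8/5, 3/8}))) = EmptySet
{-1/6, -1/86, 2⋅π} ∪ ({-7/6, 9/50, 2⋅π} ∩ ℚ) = {-7/6, -1/6, -1/86, 9/50, 2⋅π}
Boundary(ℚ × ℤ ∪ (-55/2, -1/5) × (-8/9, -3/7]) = ({-55/2, -1/5} × [-8/9, -3/7]) ∪ ([-55/2, -1/5] × {-8/9, -3/7}) ∪ (ℝ × (ℤ \ (-8/9, -3/7))) ∪ (((-∞, -55/2] ∪ [-1/5, ∞)) × ℤ)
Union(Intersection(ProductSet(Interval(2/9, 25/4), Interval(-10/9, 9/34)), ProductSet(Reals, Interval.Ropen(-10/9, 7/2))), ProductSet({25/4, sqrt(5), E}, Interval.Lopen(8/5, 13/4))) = Union(ProductSet({25/4, sqrt(5), E}, Interval.Lopen(8/5, 13/4)), ProductSet(Interval(2/9, 25/4), Interval(-10/9, 9/34)))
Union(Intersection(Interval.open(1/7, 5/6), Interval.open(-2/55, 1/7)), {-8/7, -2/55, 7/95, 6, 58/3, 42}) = {-8/7, -2/55, 7/95, 6, 58/3, 42}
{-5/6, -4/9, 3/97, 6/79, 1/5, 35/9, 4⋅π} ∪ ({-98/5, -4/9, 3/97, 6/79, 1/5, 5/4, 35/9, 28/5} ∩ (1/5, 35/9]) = {-5/6, -4/9, 3/97, 6/79, 1/5, 5/4, 35/9, 4⋅π}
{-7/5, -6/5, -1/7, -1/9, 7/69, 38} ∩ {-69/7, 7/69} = {7/69}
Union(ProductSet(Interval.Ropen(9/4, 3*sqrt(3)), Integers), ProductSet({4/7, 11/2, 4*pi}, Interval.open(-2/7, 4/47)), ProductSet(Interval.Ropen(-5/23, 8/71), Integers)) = Union(ProductSet({4/7, 11/2, 4*pi}, Interval.open(-2/7, 4/47)), ProductSet(Union(Interval.Ropen(-5/23, 8/71), Interval.Ropen(9/4, 3*sqrt(3))), Integers))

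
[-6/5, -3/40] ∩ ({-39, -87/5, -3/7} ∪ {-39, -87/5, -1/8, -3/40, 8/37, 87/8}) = {-3/7, -1/8, -3/40}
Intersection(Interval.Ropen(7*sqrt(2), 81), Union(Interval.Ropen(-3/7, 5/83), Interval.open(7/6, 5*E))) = Interval.Ropen(7*sqrt(2), 5*E)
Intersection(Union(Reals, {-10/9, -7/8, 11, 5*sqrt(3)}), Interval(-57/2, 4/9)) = Interval(-57/2, 4/9)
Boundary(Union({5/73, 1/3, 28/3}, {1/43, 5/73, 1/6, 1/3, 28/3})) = {1/43, 5/73, 1/6, 1/3, 28/3}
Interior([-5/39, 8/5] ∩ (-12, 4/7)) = (-5/39, 4/7)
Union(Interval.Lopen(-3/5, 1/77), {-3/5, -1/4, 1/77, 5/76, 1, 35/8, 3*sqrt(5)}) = Union({5/76, 1, 35/8, 3*sqrt(5)}, Interval(-3/5, 1/77))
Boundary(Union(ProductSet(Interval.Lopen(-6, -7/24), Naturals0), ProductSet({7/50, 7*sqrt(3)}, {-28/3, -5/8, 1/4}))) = Union(ProductSet({7/50, 7*sqrt(3)}, {-28/3, -5/8, 1/4}), ProductSet(Interval(-6, -7/24), Naturals0))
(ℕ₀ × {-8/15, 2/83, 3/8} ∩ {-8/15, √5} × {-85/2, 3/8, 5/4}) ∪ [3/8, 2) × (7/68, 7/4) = [3/8, 2) × (7/68, 7/4)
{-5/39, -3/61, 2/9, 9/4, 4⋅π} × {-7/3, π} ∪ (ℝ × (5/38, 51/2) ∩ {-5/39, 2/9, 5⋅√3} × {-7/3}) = {-5/39, -3/61, 2/9, 9/4, 4⋅π} × {-7/3, π}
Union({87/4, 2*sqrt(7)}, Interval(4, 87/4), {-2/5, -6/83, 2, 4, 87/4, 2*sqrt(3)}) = Union({-2/5, -6/83, 2, 2*sqrt(3)}, Interval(4, 87/4))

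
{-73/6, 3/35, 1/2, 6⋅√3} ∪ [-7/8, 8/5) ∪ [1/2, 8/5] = {-73/6, 6⋅√3} ∪ [-7/8, 8/5]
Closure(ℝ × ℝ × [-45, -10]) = ℝ × ℝ × [-45, -10]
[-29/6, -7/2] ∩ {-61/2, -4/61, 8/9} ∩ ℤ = ∅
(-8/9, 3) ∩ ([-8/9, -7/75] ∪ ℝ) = (-8/9, 3)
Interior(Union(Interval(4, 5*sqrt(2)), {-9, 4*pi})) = Interval.open(4, 5*sqrt(2))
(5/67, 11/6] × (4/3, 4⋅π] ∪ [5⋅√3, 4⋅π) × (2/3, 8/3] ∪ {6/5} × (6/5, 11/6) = ({6/5} × (6/5, 11/6)) ∪ ((5/67, 11/6] × (4/3, 4⋅π]) ∪ ([5⋅√3, 4⋅π) × (2/3, 8/3])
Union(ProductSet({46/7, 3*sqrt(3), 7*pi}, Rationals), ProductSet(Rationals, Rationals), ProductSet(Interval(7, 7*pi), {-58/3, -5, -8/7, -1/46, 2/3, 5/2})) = Union(ProductSet(Interval(7, 7*pi), {-58/3, -5, -8/7, -1/46, 2/3, 5/2}), ProductSet(Union({3*sqrt(3), 7*pi}, Rationals), Rationals))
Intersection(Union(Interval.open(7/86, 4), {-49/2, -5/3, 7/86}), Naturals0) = Range(1, 4, 1)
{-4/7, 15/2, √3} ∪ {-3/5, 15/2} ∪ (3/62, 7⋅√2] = {-3/5, -4/7} ∪ (3/62, 7⋅√2]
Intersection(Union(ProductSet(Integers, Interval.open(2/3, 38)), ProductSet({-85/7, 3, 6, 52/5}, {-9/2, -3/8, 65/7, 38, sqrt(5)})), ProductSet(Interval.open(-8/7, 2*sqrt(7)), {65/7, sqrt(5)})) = ProductSet(Range(-1, 6, 1), {65/7, sqrt(5)})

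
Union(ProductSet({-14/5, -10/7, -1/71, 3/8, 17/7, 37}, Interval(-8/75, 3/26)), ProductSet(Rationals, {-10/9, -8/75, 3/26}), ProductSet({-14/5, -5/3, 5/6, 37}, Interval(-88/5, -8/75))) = Union(ProductSet({-14/5, -5/3, 5/6, 37}, Interval(-88/5, -8/75)), ProductSet({-14/5, -10/7, -1/71, 3/8, 17/7, 37}, Interval(-8/75, 3/26)), ProductSet(Rationals, {-10/9, -8/75, 3/26}))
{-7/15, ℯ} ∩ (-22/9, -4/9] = {-7/15}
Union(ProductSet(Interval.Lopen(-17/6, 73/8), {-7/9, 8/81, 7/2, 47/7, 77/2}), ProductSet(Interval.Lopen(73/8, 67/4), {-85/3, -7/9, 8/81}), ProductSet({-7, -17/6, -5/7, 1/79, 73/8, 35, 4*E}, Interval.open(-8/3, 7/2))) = Union(ProductSet({-7, -17/6, -5/7, 1/79, 73/8, 35, 4*E}, Interval.open(-8/3, 7/2)), ProductSet(Interval.Lopen(-17/6, 73/8), {-7/9, 8/81, 7/2, 47/7, 77/2}), ProductSet(Interval.Lopen(73/8, 67/4), {-85/3, -7/9, 8/81}))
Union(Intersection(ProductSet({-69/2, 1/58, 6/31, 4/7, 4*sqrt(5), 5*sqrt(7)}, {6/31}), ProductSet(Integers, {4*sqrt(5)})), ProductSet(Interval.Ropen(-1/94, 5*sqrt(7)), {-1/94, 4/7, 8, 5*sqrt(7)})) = ProductSet(Interval.Ropen(-1/94, 5*sqrt(7)), {-1/94, 4/7, 8, 5*sqrt(7)})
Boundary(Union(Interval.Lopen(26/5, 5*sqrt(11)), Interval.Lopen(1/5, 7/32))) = {1/5, 7/32, 26/5, 5*sqrt(11)}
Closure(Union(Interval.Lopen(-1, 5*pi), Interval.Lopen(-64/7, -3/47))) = Interval(-64/7, 5*pi)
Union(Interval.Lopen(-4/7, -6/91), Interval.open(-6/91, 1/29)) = Interval.open(-4/7, 1/29)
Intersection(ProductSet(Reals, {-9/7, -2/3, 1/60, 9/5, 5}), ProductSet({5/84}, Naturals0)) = ProductSet({5/84}, {5})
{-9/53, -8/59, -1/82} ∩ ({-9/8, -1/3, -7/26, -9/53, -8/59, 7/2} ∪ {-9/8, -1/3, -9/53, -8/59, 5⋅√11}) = {-9/53, -8/59}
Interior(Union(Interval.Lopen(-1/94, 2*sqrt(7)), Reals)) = Interval(-oo, oo)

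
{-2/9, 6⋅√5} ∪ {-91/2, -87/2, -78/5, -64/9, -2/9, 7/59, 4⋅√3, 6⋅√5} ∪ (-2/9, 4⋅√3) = {-91/2, -87/2, -78/5, -64/9, 6⋅√5} ∪ [-2/9, 4⋅√3]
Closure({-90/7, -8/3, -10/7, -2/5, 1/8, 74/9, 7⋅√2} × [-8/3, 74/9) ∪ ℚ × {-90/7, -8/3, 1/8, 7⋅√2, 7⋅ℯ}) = (ℝ × {-90/7, -8/3, 1/8, 7⋅√2, 7⋅ℯ}) ∪ ({-90/7, -8/3, -10/7, -2/5, 1/8, 74/9, 7⋅√2} × [-8/3, 74/9])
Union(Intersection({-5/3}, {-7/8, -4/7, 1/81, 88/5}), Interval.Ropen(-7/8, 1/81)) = Interval.Ropen(-7/8, 1/81)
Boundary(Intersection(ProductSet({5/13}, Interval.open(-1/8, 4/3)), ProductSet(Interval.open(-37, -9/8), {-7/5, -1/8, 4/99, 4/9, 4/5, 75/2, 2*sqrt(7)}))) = EmptySet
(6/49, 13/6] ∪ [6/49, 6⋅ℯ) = [6/49, 6⋅ℯ)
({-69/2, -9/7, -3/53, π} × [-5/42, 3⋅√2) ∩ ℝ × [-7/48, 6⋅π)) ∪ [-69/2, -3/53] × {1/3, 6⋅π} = ([-69/2, -3/53] × {1/3, 6⋅π}) ∪ ({-69/2, -9/7, -3/53, π} × [-5/42, 3⋅√2))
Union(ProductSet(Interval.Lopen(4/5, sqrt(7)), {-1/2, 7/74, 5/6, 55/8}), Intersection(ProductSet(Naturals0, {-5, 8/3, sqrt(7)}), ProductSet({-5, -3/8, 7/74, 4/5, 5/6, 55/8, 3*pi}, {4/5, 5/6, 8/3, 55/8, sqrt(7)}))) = ProductSet(Interval.Lopen(4/5, sqrt(7)), {-1/2, 7/74, 5/6, 55/8})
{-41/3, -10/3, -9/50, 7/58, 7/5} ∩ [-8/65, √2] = {7/58, 7/5}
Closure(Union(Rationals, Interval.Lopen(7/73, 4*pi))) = Union(Interval(-oo, oo), Rationals)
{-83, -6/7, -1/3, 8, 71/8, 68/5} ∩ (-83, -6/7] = {-6/7}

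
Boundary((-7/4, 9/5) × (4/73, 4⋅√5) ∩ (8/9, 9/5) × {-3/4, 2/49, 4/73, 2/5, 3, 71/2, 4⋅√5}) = [8/9, 9/5] × {2/5, 3}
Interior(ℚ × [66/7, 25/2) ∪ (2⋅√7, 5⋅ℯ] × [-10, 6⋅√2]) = ((ℚ \ (-∞, ∞)) × [66/7, 25/2)) ∪ ((2⋅√7, 5⋅ℯ) × (-10, 6⋅√2))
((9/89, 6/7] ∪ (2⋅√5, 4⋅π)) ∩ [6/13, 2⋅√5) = [6/13, 6/7]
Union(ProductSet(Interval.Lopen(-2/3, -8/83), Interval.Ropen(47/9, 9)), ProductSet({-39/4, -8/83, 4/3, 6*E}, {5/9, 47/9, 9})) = Union(ProductSet({-39/4, -8/83, 4/3, 6*E}, {5/9, 47/9, 9}), ProductSet(Interval.Lopen(-2/3, -8/83), Interval.Ropen(47/9, 9)))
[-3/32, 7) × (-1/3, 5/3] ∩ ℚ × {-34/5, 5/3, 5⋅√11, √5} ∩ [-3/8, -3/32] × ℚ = {-3/32} × {5/3}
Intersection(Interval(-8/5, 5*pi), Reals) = Interval(-8/5, 5*pi)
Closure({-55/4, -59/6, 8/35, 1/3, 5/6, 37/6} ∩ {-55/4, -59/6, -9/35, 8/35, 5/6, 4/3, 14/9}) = {-55/4, -59/6, 8/35, 5/6}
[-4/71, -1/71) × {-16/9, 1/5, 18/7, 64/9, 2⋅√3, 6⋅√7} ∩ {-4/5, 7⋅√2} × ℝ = ∅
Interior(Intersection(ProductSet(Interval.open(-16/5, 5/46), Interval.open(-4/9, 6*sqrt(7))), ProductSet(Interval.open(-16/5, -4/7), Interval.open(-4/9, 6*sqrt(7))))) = ProductSet(Interval.open(-16/5, -4/7), Interval.open(-4/9, 6*sqrt(7)))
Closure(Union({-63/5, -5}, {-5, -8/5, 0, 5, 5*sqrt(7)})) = {-63/5, -5, -8/5, 0, 5, 5*sqrt(7)}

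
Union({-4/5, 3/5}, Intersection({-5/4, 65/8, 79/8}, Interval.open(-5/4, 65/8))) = {-4/5, 3/5}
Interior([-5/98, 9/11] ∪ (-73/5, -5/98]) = (-73/5, 9/11)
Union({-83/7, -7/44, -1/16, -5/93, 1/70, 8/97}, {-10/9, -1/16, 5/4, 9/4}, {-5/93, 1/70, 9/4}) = {-83/7, -10/9, -7/44, -1/16, -5/93, 1/70, 8/97, 5/4, 9/4}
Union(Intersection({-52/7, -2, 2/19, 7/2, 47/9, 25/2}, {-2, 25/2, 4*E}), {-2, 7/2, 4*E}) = {-2, 7/2, 25/2, 4*E}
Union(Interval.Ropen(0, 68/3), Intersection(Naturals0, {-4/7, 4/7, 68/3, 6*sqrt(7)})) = Interval.Ropen(0, 68/3)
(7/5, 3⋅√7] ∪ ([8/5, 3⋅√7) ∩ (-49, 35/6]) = (7/5, 3⋅√7]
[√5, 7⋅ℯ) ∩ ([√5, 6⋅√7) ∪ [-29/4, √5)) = [√5, 6⋅√7)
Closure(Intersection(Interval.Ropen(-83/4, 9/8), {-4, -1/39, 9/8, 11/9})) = {-4, -1/39}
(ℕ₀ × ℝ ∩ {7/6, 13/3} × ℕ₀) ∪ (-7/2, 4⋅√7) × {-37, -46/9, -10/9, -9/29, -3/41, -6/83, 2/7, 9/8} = (-7/2, 4⋅√7) × {-37, -46/9, -10/9, -9/29, -3/41, -6/83, 2/7, 9/8}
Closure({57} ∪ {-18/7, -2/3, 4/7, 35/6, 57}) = {-18/7, -2/3, 4/7, 35/6, 57}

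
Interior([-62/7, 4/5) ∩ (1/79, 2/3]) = (1/79, 2/3)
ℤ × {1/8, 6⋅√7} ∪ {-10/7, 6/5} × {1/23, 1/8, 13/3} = ({-10/7, 6/5} × {1/23, 1/8, 13/3}) ∪ (ℤ × {1/8, 6⋅√7})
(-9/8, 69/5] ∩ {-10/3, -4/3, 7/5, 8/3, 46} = {7/5, 8/3}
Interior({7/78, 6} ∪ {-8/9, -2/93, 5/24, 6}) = ∅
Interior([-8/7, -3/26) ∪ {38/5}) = (-8/7, -3/26)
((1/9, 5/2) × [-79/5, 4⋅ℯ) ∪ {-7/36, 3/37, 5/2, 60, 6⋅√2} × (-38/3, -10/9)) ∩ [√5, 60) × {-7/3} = ([√5, 5/2] ∪ {6⋅√2}) × {-7/3}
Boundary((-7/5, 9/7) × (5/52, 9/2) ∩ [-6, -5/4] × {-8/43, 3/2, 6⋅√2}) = [-7/5, -5/4] × {3/2}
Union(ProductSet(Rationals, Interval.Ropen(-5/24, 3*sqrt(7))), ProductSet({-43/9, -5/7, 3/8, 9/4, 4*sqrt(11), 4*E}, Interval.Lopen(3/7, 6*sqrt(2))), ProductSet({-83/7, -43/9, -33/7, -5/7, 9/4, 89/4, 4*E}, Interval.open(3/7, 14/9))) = Union(ProductSet({-43/9, -5/7, 3/8, 9/4, 4*sqrt(11), 4*E}, Interval.Lopen(3/7, 6*sqrt(2))), ProductSet({-83/7, -43/9, -33/7, -5/7, 9/4, 89/4, 4*E}, Interval.open(3/7, 14/9)), ProductSet(Rationals, Interval.Ropen(-5/24, 3*sqrt(7))))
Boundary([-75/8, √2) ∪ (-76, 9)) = {-76, 9}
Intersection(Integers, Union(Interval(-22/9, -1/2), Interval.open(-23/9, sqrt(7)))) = Range(-2, 3, 1)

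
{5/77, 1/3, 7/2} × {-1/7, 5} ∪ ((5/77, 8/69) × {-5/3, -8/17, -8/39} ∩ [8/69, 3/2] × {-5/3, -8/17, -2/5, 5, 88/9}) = {5/77, 1/3, 7/2} × {-1/7, 5}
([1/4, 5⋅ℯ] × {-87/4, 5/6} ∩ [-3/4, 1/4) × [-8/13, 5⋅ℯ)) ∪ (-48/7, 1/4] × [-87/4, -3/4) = (-48/7, 1/4] × [-87/4, -3/4)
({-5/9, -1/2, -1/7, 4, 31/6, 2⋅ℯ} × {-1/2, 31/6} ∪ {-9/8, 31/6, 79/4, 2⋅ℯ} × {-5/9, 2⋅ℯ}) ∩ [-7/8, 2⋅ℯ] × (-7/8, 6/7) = ({31/6, 2⋅ℯ} × {-5/9}) ∪ ({-5/9, -1/2, -1/7, 4, 31/6, 2⋅ℯ} × {-1/2})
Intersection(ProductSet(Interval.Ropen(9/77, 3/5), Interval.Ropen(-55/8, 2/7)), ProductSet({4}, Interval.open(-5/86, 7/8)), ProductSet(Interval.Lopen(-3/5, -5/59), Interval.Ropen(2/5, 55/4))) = EmptySet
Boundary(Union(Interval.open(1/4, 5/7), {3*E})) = {1/4, 5/7, 3*E}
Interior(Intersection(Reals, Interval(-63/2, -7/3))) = Interval.open(-63/2, -7/3)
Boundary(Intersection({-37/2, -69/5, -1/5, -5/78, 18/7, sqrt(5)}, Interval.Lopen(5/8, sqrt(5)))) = {sqrt(5)}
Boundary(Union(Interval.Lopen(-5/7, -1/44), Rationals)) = Union(Interval(-oo, -5/7), Interval(-1/44, oo))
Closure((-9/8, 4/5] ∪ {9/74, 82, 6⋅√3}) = [-9/8, 4/5] ∪ {82, 6⋅√3}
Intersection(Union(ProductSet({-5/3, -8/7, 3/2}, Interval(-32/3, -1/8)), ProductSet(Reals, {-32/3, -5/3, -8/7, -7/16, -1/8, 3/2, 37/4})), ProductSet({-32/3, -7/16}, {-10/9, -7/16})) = ProductSet({-32/3, -7/16}, {-7/16})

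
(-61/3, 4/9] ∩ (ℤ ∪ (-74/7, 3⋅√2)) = {-20, -19, …, 0} ∪ (-74/7, 4/9]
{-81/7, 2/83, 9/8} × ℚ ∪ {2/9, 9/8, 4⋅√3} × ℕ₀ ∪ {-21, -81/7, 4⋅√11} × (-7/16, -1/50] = ({-81/7, 2/83, 9/8} × ℚ) ∪ ({2/9, 9/8, 4⋅√3} × ℕ₀) ∪ ({-21, -81/7, 4⋅√11} × (-7/16, -1/50])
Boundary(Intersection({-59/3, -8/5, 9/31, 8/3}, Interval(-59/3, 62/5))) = {-59/3, -8/5, 9/31, 8/3}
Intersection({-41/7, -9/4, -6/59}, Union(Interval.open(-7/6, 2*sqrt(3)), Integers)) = {-6/59}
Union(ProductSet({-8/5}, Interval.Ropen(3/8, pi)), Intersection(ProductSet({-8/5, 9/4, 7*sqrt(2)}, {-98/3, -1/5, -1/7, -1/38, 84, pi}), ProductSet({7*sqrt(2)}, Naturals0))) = Union(ProductSet({-8/5}, Interval.Ropen(3/8, pi)), ProductSet({7*sqrt(2)}, {84}))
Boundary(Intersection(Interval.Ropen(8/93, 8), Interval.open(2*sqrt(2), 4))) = {4, 2*sqrt(2)}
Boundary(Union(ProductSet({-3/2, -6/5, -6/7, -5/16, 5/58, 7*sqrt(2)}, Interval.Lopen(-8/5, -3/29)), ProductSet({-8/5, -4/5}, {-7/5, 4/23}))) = Union(ProductSet({-8/5, -4/5}, {-7/5, 4/23}), ProductSet({-3/2, -6/5, -6/7, -5/16, 5/58, 7*sqrt(2)}, Interval(-8/5, -3/29)))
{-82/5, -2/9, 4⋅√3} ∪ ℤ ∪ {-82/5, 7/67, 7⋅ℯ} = ℤ ∪ {-82/5, -2/9, 7/67, 4⋅√3, 7⋅ℯ}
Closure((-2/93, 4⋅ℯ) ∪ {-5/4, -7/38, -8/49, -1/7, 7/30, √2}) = {-5/4, -7/38, -8/49, -1/7} ∪ [-2/93, 4⋅ℯ]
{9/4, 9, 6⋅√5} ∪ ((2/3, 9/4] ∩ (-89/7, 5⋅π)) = (2/3, 9/4] ∪ {9, 6⋅√5}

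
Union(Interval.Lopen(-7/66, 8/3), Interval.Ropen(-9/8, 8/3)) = Interval(-9/8, 8/3)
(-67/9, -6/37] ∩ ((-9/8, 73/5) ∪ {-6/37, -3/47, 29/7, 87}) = (-9/8, -6/37]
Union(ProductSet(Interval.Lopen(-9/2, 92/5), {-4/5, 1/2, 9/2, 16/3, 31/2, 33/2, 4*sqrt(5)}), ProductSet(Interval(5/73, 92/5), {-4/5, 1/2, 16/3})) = ProductSet(Interval.Lopen(-9/2, 92/5), {-4/5, 1/2, 9/2, 16/3, 31/2, 33/2, 4*sqrt(5)})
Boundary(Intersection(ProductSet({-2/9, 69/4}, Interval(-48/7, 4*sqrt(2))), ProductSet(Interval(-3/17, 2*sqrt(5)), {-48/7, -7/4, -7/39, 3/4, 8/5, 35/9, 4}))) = EmptySet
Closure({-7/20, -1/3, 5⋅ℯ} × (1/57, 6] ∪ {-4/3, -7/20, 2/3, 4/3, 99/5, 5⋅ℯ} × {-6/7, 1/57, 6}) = ({-7/20, -1/3, 5⋅ℯ} × [1/57, 6]) ∪ ({-4/3, -7/20, 2/3, 4/3, 99/5, 5⋅ℯ} × {-6/7, 1/57, 6})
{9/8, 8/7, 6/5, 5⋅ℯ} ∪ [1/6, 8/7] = [1/6, 8/7] ∪ {6/5, 5⋅ℯ}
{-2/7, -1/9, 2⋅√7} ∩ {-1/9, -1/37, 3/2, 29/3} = {-1/9}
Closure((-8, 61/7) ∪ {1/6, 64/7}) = [-8, 61/7] ∪ {64/7}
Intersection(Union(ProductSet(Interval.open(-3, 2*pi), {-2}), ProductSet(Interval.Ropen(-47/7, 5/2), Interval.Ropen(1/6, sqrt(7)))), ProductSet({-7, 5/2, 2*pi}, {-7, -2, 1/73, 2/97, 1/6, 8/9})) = ProductSet({5/2}, {-2})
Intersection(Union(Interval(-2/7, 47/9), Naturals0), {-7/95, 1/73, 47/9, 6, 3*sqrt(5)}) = {-7/95, 1/73, 47/9, 6}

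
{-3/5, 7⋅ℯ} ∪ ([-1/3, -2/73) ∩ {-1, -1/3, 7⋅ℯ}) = {-3/5, -1/3, 7⋅ℯ}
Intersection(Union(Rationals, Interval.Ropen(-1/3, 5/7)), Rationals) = Union(Intersection(Interval(-1/3, 5/7), Rationals), Rationals)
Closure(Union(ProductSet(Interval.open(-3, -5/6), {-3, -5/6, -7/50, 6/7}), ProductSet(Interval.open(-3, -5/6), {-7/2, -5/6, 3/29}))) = ProductSet(Interval(-3, -5/6), {-7/2, -3, -5/6, -7/50, 3/29, 6/7})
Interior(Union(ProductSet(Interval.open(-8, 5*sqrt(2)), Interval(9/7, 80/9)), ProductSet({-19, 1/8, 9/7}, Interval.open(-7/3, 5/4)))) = ProductSet(Interval.open(-8, 5*sqrt(2)), Interval.open(9/7, 80/9))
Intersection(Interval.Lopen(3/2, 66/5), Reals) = Interval.Lopen(3/2, 66/5)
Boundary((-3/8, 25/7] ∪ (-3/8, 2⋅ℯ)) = {-3/8, 2⋅ℯ}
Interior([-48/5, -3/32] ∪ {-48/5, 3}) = (-48/5, -3/32)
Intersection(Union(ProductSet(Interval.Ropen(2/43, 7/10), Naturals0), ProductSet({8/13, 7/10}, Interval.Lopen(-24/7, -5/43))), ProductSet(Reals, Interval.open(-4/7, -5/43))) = ProductSet({8/13, 7/10}, Interval.open(-4/7, -5/43))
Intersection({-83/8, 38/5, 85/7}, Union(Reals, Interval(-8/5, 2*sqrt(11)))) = {-83/8, 38/5, 85/7}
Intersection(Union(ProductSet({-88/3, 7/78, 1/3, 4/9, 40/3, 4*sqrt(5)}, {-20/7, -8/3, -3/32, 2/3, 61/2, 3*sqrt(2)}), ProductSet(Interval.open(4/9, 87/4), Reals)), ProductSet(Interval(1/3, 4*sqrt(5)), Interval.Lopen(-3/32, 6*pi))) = Union(ProductSet({1/3, 4/9, 4*sqrt(5)}, {2/3, 3*sqrt(2)}), ProductSet(Interval.Lopen(4/9, 4*sqrt(5)), Interval.Lopen(-3/32, 6*pi)))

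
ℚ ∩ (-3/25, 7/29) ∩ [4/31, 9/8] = ℚ ∩ [4/31, 7/29)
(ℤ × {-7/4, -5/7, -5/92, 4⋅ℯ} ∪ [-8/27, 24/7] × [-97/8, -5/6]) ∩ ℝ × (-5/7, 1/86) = ℤ × {-5/92}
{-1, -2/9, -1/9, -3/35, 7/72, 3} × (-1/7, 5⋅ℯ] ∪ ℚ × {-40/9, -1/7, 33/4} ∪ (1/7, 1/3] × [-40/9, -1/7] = (ℚ × {-40/9, -1/7, 33/4}) ∪ ((1/7, 1/3] × [-40/9, -1/7]) ∪ ({-1, -2/9, -1/9, -3/35, 7/72, 3} × (-1/7, 5⋅ℯ])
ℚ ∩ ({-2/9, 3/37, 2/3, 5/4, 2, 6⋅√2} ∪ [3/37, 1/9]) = {-2/9, 2/3, 5/4, 2} ∪ (ℚ ∩ [3/37, 1/9])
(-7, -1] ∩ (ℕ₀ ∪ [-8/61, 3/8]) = ∅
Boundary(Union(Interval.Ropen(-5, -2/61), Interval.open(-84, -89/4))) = {-84, -89/4, -5, -2/61}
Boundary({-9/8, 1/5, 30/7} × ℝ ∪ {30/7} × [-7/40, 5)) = {-9/8, 1/5, 30/7} × ℝ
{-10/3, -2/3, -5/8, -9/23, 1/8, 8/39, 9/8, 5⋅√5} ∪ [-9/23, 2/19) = {-10/3, -2/3, -5/8, 1/8, 8/39, 9/8, 5⋅√5} ∪ [-9/23, 2/19)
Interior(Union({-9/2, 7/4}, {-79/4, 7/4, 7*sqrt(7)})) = EmptySet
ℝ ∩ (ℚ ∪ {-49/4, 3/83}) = ℚ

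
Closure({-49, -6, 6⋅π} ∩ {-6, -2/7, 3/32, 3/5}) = {-6}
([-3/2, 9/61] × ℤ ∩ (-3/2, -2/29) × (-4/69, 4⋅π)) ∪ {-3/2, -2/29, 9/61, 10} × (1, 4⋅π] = ((-3/2, -2/29) × {0, 1, …, 12}) ∪ ({-3/2, -2/29, 9/61, 10} × (1, 4⋅π])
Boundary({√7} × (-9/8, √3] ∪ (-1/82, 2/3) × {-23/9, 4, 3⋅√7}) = ({√7} × [-9/8, √3]) ∪ ([-1/82, 2/3] × {-23/9, 4, 3⋅√7})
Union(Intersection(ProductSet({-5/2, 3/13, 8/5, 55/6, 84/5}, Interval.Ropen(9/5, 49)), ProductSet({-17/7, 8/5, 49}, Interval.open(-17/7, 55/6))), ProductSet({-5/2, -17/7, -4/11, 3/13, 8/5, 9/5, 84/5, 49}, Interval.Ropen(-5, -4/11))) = Union(ProductSet({8/5}, Interval.Ropen(9/5, 55/6)), ProductSet({-5/2, -17/7, -4/11, 3/13, 8/5, 9/5, 84/5, 49}, Interval.Ropen(-5, -4/11)))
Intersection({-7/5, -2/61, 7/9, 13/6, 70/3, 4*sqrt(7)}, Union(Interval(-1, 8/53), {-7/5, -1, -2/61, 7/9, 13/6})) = {-7/5, -2/61, 7/9, 13/6}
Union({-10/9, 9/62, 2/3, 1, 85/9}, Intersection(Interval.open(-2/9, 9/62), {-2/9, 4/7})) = {-10/9, 9/62, 2/3, 1, 85/9}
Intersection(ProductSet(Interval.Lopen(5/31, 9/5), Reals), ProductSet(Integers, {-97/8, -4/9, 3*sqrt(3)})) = ProductSet(Range(1, 2, 1), {-97/8, -4/9, 3*sqrt(3)})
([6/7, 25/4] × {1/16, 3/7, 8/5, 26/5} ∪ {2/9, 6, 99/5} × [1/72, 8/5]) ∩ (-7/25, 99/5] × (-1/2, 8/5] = ({2/9, 6, 99/5} × [1/72, 8/5]) ∪ ([6/7, 25/4] × {1/16, 3/7, 8/5})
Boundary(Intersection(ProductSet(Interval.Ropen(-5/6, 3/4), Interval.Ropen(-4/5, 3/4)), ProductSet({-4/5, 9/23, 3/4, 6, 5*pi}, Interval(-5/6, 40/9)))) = ProductSet({-4/5, 9/23}, Interval(-4/5, 3/4))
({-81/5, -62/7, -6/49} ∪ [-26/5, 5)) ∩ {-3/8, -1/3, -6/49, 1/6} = {-3/8, -1/3, -6/49, 1/6}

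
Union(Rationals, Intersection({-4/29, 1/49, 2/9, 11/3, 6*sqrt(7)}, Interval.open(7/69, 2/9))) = Rationals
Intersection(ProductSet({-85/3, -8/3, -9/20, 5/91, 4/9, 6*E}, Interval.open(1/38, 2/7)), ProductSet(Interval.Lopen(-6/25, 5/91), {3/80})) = ProductSet({5/91}, {3/80})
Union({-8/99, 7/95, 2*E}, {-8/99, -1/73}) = {-8/99, -1/73, 7/95, 2*E}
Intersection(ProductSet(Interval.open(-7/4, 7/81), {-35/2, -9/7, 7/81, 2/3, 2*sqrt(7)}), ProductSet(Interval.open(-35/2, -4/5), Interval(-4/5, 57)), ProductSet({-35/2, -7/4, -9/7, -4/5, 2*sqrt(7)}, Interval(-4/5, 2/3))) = ProductSet({-9/7}, {7/81, 2/3})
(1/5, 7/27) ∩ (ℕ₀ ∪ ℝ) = (1/5, 7/27)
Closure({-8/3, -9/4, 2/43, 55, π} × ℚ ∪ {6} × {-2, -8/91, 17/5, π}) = ({6} × {-2, -8/91, 17/5, π}) ∪ ({-8/3, -9/4, 2/43, 55, π} × ℝ)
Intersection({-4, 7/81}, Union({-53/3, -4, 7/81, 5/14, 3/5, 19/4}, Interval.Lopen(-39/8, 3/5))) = {-4, 7/81}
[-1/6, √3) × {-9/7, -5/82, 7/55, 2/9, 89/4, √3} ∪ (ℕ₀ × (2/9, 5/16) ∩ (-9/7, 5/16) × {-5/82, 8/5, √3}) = [-1/6, √3) × {-9/7, -5/82, 7/55, 2/9, 89/4, √3}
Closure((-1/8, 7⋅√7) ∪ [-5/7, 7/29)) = [-5/7, 7⋅√7]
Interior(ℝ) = ℝ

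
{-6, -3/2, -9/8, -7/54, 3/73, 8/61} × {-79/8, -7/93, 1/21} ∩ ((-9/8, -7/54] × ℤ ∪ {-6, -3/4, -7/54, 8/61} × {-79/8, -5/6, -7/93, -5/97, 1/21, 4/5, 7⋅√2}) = {-6, -7/54, 8/61} × {-79/8, -7/93, 1/21}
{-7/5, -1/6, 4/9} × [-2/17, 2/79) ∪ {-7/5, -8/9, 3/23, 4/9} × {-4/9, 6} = ({-7/5, -8/9, 3/23, 4/9} × {-4/9, 6}) ∪ ({-7/5, -1/6, 4/9} × [-2/17, 2/79))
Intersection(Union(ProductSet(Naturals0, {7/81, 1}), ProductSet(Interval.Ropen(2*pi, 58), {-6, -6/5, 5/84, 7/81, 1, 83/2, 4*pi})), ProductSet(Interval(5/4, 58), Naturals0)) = ProductSet(Union(Interval(2*pi, 58), Range(2, 59, 1)), {1})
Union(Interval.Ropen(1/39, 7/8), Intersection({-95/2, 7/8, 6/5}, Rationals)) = Union({-95/2, 6/5}, Interval(1/39, 7/8))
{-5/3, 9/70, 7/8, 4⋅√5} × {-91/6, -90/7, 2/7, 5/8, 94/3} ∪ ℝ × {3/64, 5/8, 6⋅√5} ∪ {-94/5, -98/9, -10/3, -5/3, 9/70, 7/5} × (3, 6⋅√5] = (ℝ × {3/64, 5/8, 6⋅√5}) ∪ ({-5/3, 9/70, 7/8, 4⋅√5} × {-91/6, -90/7, 2/7, 5/8, 94/3}) ∪ ({-94/5, -98/9, -10/3, -5/3, 9/70, 7/5} × (3, 6⋅√5])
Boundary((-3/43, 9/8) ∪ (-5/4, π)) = {-5/4, π}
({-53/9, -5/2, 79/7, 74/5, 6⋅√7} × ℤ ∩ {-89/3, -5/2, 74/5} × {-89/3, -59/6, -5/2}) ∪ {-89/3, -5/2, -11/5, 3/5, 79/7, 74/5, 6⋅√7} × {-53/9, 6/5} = {-89/3, -5/2, -11/5, 3/5, 79/7, 74/5, 6⋅√7} × {-53/9, 6/5}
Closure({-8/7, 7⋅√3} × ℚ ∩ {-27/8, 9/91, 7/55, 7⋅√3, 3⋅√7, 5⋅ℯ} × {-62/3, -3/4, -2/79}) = {7⋅√3} × {-62/3, -3/4, -2/79}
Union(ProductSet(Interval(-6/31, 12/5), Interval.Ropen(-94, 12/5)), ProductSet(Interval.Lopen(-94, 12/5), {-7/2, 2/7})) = Union(ProductSet(Interval.Lopen(-94, 12/5), {-7/2, 2/7}), ProductSet(Interval(-6/31, 12/5), Interval.Ropen(-94, 12/5)))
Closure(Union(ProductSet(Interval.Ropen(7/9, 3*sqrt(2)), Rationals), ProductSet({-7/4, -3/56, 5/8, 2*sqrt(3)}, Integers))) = Union(ProductSet({-7/4, -3/56, 5/8, 2*sqrt(3)}, Integers), ProductSet(Interval(7/9, 3*sqrt(2)), Reals))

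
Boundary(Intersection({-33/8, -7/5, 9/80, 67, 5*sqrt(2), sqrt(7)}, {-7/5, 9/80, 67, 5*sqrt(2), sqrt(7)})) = {-7/5, 9/80, 67, 5*sqrt(2), sqrt(7)}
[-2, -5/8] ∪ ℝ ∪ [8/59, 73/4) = (-∞, ∞)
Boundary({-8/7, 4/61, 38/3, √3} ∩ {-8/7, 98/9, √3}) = {-8/7, √3}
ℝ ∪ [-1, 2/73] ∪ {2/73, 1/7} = (-∞, ∞)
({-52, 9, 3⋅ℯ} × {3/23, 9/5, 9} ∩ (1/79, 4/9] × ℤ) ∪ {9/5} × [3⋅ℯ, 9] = {9/5} × [3⋅ℯ, 9]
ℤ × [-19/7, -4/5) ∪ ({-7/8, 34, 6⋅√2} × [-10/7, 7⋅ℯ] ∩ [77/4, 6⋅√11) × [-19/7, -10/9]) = ℤ × [-19/7, -4/5)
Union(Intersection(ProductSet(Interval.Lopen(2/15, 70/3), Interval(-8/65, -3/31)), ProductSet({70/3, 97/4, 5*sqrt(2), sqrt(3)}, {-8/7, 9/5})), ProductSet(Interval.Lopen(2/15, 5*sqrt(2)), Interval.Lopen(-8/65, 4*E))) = ProductSet(Interval.Lopen(2/15, 5*sqrt(2)), Interval.Lopen(-8/65, 4*E))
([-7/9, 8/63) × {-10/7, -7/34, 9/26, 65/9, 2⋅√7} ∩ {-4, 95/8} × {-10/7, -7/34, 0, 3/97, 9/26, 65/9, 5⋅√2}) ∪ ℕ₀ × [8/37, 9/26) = ℕ₀ × [8/37, 9/26)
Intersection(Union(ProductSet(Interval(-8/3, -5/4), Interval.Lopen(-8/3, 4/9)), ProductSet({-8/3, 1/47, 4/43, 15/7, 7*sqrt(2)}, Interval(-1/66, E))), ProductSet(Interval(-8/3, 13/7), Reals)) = Union(ProductSet({-8/3, 1/47, 4/43}, Interval(-1/66, E)), ProductSet(Interval(-8/3, -5/4), Interval.Lopen(-8/3, 4/9)))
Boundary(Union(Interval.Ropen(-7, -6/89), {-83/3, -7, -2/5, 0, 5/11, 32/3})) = {-83/3, -7, -6/89, 0, 5/11, 32/3}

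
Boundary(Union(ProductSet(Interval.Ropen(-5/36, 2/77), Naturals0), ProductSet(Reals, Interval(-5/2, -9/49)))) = Union(ProductSet(Interval(-5/36, 2/77), Complement(Naturals0, Interval.open(-5/2, -9/49))), ProductSet(Reals, {-5/2, -9/49}))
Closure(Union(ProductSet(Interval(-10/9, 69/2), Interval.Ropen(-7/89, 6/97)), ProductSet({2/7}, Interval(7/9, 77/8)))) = Union(ProductSet({2/7}, Interval(7/9, 77/8)), ProductSet(Interval(-10/9, 69/2), Interval(-7/89, 6/97)))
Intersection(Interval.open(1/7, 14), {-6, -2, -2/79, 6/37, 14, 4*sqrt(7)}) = {6/37, 4*sqrt(7)}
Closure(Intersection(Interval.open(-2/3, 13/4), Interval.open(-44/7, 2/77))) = Interval(-2/3, 2/77)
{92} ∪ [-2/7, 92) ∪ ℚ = ℚ ∪ [-2/7, 92]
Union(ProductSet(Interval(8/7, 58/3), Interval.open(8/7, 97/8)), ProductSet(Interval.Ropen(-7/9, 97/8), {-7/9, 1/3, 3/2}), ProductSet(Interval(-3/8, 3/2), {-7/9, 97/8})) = Union(ProductSet(Interval.Ropen(-7/9, 97/8), {-7/9, 1/3, 3/2}), ProductSet(Interval(-3/8, 3/2), {-7/9, 97/8}), ProductSet(Interval(8/7, 58/3), Interval.open(8/7, 97/8)))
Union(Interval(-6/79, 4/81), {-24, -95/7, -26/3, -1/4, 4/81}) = Union({-24, -95/7, -26/3, -1/4}, Interval(-6/79, 4/81))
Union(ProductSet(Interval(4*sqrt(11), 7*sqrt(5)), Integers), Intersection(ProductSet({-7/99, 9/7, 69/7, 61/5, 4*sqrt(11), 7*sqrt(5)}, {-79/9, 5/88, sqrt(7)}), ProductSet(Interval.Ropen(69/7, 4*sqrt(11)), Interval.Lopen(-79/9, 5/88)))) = Union(ProductSet({69/7, 61/5}, {5/88}), ProductSet(Interval(4*sqrt(11), 7*sqrt(5)), Integers))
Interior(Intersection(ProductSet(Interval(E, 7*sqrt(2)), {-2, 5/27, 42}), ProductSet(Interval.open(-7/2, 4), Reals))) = EmptySet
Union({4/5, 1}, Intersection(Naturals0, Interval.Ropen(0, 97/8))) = Union({4/5}, Range(0, 13, 1))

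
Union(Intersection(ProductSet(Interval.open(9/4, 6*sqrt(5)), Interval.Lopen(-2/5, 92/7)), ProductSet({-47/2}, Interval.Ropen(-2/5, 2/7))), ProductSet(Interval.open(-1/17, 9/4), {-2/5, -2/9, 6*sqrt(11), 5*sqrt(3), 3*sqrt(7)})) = ProductSet(Interval.open(-1/17, 9/4), {-2/5, -2/9, 6*sqrt(11), 5*sqrt(3), 3*sqrt(7)})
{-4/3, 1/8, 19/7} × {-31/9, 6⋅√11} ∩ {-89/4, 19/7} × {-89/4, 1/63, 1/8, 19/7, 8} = ∅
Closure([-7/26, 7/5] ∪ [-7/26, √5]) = [-7/26, √5]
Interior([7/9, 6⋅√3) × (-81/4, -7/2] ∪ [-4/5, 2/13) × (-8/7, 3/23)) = ((-4/5, 2/13) × (-8/7, 3/23)) ∪ ((7/9, 6⋅√3) × (-81/4, -7/2))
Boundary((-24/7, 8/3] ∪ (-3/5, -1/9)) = {-24/7, 8/3}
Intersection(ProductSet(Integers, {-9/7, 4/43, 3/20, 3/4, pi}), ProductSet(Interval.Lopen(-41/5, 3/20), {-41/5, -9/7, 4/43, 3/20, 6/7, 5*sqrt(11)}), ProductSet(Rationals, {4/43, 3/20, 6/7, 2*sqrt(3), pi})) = ProductSet(Range(-8, 1, 1), {4/43, 3/20})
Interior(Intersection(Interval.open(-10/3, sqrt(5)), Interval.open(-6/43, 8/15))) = Interval.open(-6/43, 8/15)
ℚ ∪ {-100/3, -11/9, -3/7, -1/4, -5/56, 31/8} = ℚ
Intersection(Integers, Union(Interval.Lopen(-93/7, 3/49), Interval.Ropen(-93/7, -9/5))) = Range(-13, 1, 1)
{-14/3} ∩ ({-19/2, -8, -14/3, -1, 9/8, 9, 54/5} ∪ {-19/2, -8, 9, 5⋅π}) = {-14/3}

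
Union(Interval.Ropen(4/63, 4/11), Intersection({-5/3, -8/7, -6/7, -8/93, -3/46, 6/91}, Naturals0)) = Interval.Ropen(4/63, 4/11)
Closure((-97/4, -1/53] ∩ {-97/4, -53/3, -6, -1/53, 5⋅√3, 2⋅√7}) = {-53/3, -6, -1/53}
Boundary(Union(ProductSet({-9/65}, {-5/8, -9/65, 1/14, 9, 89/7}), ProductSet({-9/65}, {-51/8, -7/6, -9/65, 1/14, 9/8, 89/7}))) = ProductSet({-9/65}, {-51/8, -7/6, -5/8, -9/65, 1/14, 9/8, 9, 89/7})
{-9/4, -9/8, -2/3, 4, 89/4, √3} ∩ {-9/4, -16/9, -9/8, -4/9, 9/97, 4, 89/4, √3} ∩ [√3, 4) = {√3}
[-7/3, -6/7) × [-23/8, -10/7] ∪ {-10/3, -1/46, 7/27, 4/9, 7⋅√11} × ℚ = ([-7/3, -6/7) × [-23/8, -10/7]) ∪ ({-10/3, -1/46, 7/27, 4/9, 7⋅√11} × ℚ)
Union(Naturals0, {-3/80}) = Union({-3/80}, Naturals0)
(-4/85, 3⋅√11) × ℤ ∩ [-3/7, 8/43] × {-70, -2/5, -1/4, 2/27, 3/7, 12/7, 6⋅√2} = (-4/85, 8/43] × {-70}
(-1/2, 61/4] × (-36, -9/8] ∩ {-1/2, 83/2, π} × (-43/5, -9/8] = {π} × (-43/5, -9/8]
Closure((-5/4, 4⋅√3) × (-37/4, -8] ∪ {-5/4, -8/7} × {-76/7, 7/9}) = ({-5/4, -8/7} × {-76/7, 7/9}) ∪ ({-5/4, 4⋅√3} × [-37/4, -8]) ∪ ([-5/4, 4⋅√3] × {-37/4, -8}) ∪ ((-5/4, 4⋅√3) × (-37/4, -8])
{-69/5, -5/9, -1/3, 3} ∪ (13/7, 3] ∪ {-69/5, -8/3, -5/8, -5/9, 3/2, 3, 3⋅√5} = {-69/5, -8/3, -5/8, -5/9, -1/3, 3/2, 3⋅√5} ∪ (13/7, 3]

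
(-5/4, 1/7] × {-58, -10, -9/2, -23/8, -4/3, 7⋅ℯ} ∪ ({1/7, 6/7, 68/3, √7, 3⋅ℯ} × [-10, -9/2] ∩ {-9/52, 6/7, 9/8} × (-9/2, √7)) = (-5/4, 1/7] × {-58, -10, -9/2, -23/8, -4/3, 7⋅ℯ}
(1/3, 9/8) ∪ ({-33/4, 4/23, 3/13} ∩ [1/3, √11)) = (1/3, 9/8)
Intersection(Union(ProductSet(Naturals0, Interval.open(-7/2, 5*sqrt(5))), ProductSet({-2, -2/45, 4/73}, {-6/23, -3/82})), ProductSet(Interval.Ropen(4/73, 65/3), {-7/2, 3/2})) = ProductSet(Range(1, 22, 1), {3/2})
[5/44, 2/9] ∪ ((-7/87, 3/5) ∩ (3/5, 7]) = [5/44, 2/9]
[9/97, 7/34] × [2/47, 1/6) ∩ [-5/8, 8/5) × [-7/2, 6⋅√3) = [9/97, 7/34] × [2/47, 1/6)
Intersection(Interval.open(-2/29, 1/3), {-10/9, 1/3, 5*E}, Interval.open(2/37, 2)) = EmptySet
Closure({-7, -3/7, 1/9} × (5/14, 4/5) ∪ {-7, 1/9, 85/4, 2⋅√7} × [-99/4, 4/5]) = ({-7, -3/7, 1/9} × [5/14, 4/5]) ∪ ({-7, 1/9, 85/4, 2⋅√7} × [-99/4, 4/5])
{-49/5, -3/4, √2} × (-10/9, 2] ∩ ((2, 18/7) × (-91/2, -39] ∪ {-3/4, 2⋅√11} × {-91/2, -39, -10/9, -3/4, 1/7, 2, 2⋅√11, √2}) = {-3/4} × {-3/4, 1/7, 2, √2}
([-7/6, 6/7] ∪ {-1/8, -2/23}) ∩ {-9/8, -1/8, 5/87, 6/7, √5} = {-9/8, -1/8, 5/87, 6/7}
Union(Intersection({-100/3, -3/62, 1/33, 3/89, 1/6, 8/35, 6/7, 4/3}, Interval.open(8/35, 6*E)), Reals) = Reals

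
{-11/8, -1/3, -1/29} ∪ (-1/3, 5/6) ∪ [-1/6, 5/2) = {-11/8} ∪ [-1/3, 5/2)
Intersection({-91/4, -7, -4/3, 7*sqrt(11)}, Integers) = {-7}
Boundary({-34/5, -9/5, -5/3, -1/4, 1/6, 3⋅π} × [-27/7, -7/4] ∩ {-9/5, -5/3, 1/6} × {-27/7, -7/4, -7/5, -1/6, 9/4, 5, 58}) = {-9/5, -5/3, 1/6} × {-27/7, -7/4}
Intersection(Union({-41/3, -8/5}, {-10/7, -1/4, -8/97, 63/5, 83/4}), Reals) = {-41/3, -8/5, -10/7, -1/4, -8/97, 63/5, 83/4}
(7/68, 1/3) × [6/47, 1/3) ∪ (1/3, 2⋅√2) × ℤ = ((7/68, 1/3) × [6/47, 1/3)) ∪ ((1/3, 2⋅√2) × ℤ)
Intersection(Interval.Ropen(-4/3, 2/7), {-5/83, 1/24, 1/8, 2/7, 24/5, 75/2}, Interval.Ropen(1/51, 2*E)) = {1/24, 1/8}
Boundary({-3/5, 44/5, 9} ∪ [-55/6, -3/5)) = {-55/6, -3/5, 44/5, 9}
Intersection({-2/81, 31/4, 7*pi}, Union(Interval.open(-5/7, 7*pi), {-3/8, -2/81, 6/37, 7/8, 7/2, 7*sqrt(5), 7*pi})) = {-2/81, 31/4, 7*pi}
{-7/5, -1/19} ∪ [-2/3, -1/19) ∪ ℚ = ℚ ∪ [-2/3, -1/19]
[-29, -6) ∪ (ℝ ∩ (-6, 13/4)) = [-29, -6) ∪ (-6, 13/4)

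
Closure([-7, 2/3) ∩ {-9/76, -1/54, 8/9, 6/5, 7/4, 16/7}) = {-9/76, -1/54}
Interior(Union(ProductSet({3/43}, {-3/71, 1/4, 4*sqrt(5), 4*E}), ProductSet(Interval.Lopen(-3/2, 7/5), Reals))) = ProductSet(Interval.open(-3/2, 7/5), Reals)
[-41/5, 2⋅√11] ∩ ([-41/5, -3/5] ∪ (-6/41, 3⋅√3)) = [-41/5, -3/5] ∪ (-6/41, 3⋅√3)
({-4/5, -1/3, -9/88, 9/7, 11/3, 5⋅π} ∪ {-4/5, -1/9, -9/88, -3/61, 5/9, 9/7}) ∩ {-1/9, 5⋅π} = {-1/9, 5⋅π}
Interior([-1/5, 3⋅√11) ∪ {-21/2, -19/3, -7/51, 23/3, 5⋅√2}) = (-1/5, 3⋅√11)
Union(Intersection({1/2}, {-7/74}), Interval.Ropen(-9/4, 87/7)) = Interval.Ropen(-9/4, 87/7)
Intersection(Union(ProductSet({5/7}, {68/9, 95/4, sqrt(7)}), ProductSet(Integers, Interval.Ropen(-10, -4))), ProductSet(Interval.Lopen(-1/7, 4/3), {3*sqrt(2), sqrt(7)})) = ProductSet({5/7}, {sqrt(7)})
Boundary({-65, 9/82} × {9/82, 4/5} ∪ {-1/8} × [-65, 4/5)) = ({-65, 9/82} × {9/82, 4/5}) ∪ ({-1/8} × [-65, 4/5])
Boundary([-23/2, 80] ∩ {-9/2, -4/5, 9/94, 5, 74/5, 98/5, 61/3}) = {-9/2, -4/5, 9/94, 5, 74/5, 98/5, 61/3}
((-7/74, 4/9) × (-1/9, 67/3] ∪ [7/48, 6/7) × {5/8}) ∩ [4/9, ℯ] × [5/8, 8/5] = [4/9, 6/7) × {5/8}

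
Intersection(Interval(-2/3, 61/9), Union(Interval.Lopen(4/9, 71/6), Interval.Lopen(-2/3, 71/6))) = Interval.Lopen(-2/3, 61/9)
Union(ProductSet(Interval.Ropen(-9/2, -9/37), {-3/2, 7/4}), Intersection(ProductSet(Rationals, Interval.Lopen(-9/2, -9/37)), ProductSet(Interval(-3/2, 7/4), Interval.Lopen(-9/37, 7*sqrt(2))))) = ProductSet(Interval.Ropen(-9/2, -9/37), {-3/2, 7/4})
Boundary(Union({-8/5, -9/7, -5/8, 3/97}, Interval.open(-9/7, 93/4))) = {-8/5, -9/7, 93/4}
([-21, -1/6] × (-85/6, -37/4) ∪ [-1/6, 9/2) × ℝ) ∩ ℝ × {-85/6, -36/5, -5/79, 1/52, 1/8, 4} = [-1/6, 9/2) × {-85/6, -36/5, -5/79, 1/52, 1/8, 4}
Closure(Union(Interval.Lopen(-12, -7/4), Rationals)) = Union(Interval(-oo, oo), Rationals)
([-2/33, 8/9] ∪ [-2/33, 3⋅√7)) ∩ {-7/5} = ∅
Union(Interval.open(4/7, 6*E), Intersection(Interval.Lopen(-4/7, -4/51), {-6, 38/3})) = Interval.open(4/7, 6*E)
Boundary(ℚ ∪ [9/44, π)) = (-∞, 9/44] ∪ [π, ∞)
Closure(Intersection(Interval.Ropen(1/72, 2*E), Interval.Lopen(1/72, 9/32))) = Interval(1/72, 9/32)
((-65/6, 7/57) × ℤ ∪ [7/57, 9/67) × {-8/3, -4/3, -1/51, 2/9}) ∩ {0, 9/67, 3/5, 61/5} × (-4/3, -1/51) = {0} × {-1}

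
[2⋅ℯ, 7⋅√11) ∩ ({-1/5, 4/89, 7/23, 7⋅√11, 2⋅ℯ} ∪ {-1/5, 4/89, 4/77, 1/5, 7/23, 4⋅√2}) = {4⋅√2, 2⋅ℯ}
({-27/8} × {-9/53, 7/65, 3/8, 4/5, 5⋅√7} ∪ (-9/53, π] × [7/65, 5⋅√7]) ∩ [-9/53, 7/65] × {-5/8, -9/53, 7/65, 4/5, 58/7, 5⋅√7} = (-9/53, 7/65] × {7/65, 4/5, 58/7, 5⋅√7}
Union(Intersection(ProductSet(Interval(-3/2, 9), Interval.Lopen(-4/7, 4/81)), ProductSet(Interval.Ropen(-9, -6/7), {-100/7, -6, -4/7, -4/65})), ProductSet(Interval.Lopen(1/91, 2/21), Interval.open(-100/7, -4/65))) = Union(ProductSet(Interval.Ropen(-3/2, -6/7), {-4/65}), ProductSet(Interval.Lopen(1/91, 2/21), Interval.open(-100/7, -4/65)))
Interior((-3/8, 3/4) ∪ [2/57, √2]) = (-3/8, √2)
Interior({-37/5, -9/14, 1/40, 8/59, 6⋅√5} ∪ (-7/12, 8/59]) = (-7/12, 8/59)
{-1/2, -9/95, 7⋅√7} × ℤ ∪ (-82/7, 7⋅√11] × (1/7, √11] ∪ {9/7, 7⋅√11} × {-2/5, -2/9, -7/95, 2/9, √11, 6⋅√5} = ({-1/2, -9/95, 7⋅√7} × ℤ) ∪ ((-82/7, 7⋅√11] × (1/7, √11]) ∪ ({9/7, 7⋅√11} × {-2/5, -2/9, -7/95, 2/9, √11, 6⋅√5})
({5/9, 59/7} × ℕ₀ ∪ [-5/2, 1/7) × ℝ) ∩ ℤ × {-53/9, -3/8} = {-2, -1, 0} × {-53/9, -3/8}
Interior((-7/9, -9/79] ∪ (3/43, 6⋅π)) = (-7/9, -9/79) ∪ (3/43, 6⋅π)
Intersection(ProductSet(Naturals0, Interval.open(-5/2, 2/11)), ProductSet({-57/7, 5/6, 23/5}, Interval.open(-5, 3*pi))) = EmptySet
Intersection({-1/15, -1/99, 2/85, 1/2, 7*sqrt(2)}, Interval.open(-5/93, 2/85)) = {-1/99}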